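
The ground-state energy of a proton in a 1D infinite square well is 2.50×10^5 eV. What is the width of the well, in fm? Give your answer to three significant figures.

L = 28.6 fm

From E_n = n²h²/(8m_pL²), L = n·h/√(8m_pE_n).
E_1 = 2.50×10^5 eV = 4.005×10^-14 J, so L = 1·6.626×10^-34/√(8·1.673×10^-27·4.005×10^-14) = 2.86×10^-14 m = 28.6 fm.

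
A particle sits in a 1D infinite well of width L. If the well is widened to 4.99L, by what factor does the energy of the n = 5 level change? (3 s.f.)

0.0402

E_n ∝ 1/L², so the energy scales by 1/4.99² = 0.0402.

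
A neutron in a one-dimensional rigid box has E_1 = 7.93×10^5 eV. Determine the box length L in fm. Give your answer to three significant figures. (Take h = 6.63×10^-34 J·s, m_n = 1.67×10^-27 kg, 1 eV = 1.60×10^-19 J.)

From E_n = n²h²/(8m_nL²), L = n·h/√(8m_nE_n).
E_1 = 7.93×10^5 eV = 1.269×10^-13 J, so L = 1·6.63×10^-34/√(8·1.67×10^-27·1.269×10^-13) = 1.61×10^-14 m = 16.1 fm.

L = 16.1 fm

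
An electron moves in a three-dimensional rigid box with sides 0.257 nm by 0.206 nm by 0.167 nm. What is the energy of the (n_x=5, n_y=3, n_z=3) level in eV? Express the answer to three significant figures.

For a 3D rectangular well E = (h²/8m_e)·Σ n_i²/L_i² = (6.626×10^-34)²/(8·9.109×10^-31) · [5²/(0.257 nm)² + 3²/(0.206 nm)² + 3²/(0.167 nm)²].
Evaluating gives E = 5.502×10^-17 J = 343 eV.

E = 343 eV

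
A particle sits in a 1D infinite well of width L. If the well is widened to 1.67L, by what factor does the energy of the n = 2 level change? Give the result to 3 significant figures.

E_n ∝ 1/L², so the energy scales by 1/1.67² = 0.359.

0.359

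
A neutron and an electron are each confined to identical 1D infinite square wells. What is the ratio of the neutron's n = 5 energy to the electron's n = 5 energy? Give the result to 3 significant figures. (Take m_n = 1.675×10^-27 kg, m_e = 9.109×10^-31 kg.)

E_n ∝ 1/m at fixed n and L, so the ratio is m_e/m_n = 9.109×10^-31/1.675×10^-27 = 5.44×10^-4.

5.44×10^-4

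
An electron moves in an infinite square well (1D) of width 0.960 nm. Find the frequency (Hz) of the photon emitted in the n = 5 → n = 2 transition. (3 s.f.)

E_1 = h²/(8m_eL²) = 6.537×10^-20 J and ΔE = (5² − 2²)E_1 = 1.373×10^-18 J.
f = ΔE/h = 1.373×10^-18/6.626×10^-34 = 2.07×10^15 Hz.

f = 2.07×10^15 Hz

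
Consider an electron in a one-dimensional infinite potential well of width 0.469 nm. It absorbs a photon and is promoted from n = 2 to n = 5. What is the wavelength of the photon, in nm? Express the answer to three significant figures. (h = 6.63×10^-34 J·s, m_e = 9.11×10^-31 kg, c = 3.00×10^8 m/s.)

λ = 34.5 nm

E_1 = h²/(8m_eL²) = 2.742×10^-19 J, so ΔE = (5² − 2²)E_1 = 5.758×10^-18 J.
λ = hc/ΔE = (6.63×10^-34·3.00×10^8)/5.758×10^-18 = 3.45×10^-8 m = 34.5 nm.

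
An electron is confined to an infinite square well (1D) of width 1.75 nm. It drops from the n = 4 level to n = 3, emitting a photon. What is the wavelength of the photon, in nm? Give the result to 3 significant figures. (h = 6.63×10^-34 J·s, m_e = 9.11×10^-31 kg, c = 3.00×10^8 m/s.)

E_1 = h²/(8m_eL²) = 1.969×10^-20 J, so ΔE = (4² − 3²)E_1 = 1.378×10^-19 J.
λ = hc/ΔE = (6.63×10^-34·3.00×10^8)/1.378×10^-19 = 1.44×10^-6 m = 1.44×10^3 nm.

λ = 1.44×10^3 nm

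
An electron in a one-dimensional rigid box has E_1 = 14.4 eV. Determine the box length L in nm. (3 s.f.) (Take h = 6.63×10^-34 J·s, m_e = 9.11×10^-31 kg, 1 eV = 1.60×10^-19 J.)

From E_n = n²h²/(8m_eL²), L = n·h/√(8m_eE_n).
E_1 = 14.4 eV = 2.304×10^-18 J, so L = 1·6.63×10^-34/√(8·9.11×10^-31·2.304×10^-18) = 1.62×10^-10 m = 0.162 nm.

L = 0.162 nm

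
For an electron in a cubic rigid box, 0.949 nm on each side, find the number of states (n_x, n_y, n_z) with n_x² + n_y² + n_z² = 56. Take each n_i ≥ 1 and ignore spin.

The level has n_x² + n_y² + n_z² = 56. The ordered positive-integer solutions are (2, 4, 6), (2, 6, 4), (4, 2, 6), (4, 6, 2), (6, 2, 4), (6, 4, 2).
That gives 6 states.

degeneracy = 6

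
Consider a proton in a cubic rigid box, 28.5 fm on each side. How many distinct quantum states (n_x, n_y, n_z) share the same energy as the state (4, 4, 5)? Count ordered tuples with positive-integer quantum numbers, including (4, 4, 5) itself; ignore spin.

degeneracy = 6

The level has n_x² + n_y² + n_z² = 57. The ordered positive-integer solutions are (2, 2, 7), (2, 7, 2), (4, 4, 5), (4, 5, 4), (5, 4, 4), (7, 2, 2).
That gives 6 states.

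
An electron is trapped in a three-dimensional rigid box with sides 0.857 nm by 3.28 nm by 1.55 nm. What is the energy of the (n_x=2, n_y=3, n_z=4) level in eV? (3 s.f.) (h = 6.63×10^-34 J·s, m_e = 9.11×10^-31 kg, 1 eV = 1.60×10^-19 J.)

E = 4.88 eV

For a 3D rectangular well E = (h²/8m_e)·Σ n_i²/L_i² = (6.63×10^-34)²/(8·9.11×10^-31) · [2²/(0.857 nm)² + 3²/(3.28 nm)² + 4²/(1.55 nm)²].
Evaluating gives E = 7.806×10^-19 J = 4.88 eV.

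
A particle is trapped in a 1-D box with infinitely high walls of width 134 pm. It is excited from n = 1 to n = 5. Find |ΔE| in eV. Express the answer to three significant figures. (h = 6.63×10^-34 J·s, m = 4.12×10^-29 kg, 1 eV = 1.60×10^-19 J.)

E_1 = h²/(8mL²) = 7.427×10^-20 J.
|ΔE| = |1² − 5²|·E_1 = 24·7.427×10^-20 J = 1.782×10^-18 J = 11.1 eV.

|ΔE| = 11.1 eV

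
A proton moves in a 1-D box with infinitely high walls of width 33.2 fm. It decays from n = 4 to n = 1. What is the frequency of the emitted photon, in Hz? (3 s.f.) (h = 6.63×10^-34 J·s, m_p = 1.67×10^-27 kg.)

f = 6.75×10^20 Hz

E_1 = h²/(8m_pL²) = 2.985×10^-14 J and ΔE = (4² − 1²)E_1 = 4.477×10^-13 J.
f = ΔE/h = 4.477×10^-13/6.63×10^-34 = 6.75×10^20 Hz.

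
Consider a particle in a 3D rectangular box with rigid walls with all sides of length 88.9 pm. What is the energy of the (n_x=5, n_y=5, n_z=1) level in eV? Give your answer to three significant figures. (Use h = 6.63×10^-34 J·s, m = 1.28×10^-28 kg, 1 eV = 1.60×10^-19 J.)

E = 17.3 eV

For a 3D rectangular well E = (h²/8m)·Σ n_i²/L_i² = (6.63×10^-34)²/(8·1.28×10^-28) · [5²/(88.9 pm)² + 5²/(88.9 pm)² + 1²/(88.9 pm)²].
Evaluating gives E = 2.770×10^-18 J = 17.3 eV.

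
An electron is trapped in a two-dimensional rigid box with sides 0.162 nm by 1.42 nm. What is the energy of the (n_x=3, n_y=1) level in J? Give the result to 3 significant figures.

For a 2D rectangular well E = (h²/8m_e)·Σ n_i²/L_i² = (6.626×10^-34)²/(8·9.109×10^-31) · [3²/(0.162 nm)² + 1²/(1.42 nm)²].
Evaluating gives E = 2.07×10^-17 J.

E = 2.07×10^-17 J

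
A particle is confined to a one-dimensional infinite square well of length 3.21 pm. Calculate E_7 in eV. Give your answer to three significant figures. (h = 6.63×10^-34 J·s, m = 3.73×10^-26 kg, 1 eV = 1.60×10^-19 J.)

E_7 = 43.8 eV

For an infinite well E_n = n²h²/(8mL²), so E_1 = h²/(8mL²) = (6.63×10^-34)²/(8·3.73×10^-26·(3.21×10^-12 m)²) = 1.430×10^-19 J.
Then E_7 = 7²·E_1 = 49·1.430×10^-19 J = 7.007×10^-18 J.
Converting, E_7 = 7.007×10^-18 J / (1.60×10^-19 J/eV) = 43.8 eV.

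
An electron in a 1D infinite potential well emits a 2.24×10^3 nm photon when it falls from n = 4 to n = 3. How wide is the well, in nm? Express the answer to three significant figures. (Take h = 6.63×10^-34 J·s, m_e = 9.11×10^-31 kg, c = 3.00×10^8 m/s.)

L = 2.18 nm

The photon carries ΔE = hc/λ = 6.63×10^-34·3.00×10^8/2.24×10^-6 m = 8.879×10^-20 J.
Since ΔE = (4² − 3²)E_1, E_1 = 1.268×10^-20 J, and L = h/√(8m_eE_1) = 2.18×10^-9 m = 2.18 nm.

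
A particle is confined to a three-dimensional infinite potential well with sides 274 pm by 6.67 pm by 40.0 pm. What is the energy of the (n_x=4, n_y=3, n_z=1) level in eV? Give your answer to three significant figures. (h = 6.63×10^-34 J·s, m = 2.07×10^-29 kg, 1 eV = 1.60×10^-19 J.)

E = 3.37×10^3 eV

For a 3D rectangular well E = (h²/8m)·Σ n_i²/L_i² = (6.63×10^-34)²/(8·2.07×10^-29) · [4²/(274 pm)² + 3²/(6.67 pm)² + 1²/(40.0 pm)²].
Evaluating gives E = 5.392×10^-16 J = 3.37×10^3 eV.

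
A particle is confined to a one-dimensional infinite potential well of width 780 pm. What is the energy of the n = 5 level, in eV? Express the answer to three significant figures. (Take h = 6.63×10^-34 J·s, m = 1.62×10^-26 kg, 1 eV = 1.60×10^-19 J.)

E_5 = 8.71×10^-4 eV

For an infinite well E_n = n²h²/(8mL²), so E_1 = h²/(8mL²) = (6.63×10^-34)²/(8·1.62×10^-26·(7.80×10^-10 m)²) = 5.575×10^-24 J.
Then E_5 = 5²·E_1 = 25·5.575×10^-24 J = 1.394×10^-22 J.
Converting, E_5 = 1.394×10^-22 J / (1.60×10^-19 J/eV) = 8.71×10^-4 eV.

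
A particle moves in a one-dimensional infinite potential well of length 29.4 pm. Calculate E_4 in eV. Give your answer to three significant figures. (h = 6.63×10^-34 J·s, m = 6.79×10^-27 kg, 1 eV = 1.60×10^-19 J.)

E_4 = 0.936 eV

For an infinite well E_n = n²h²/(8mL²), so E_1 = h²/(8mL²) = (6.63×10^-34)²/(8·6.79×10^-27·(2.94×10^-11 m)²) = 9.362×10^-21 J.
Then E_4 = 4²·E_1 = 16·9.362×10^-21 J = 1.498×10^-19 J.
Converting, E_4 = 1.498×10^-19 J / (1.60×10^-19 J/eV) = 0.936 eV.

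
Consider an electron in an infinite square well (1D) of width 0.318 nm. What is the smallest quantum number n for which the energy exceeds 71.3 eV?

E_1 = h²/(8m_eL²) = 5.958×10^-19 J = 3.719 eV.
Need n² > 71.3/3.719 = 19.17, i.e. n > 4.378.
The smallest integer satisfying this is n = 5.

n = 5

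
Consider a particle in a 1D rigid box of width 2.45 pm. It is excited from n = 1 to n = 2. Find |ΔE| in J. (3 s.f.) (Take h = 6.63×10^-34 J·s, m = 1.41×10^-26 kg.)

E_1 = h²/(8mL²) = 6.492×10^-19 J.
|ΔE| = |1² − 2²|·E_1 = 3·6.492×10^-19 J = 1.95×10^-18 J.

|ΔE| = 1.95×10^-18 J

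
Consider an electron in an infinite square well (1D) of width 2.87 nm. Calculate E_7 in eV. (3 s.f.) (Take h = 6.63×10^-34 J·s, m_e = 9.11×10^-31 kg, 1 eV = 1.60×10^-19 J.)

E_7 = 2.24 eV

For an infinite well E_n = n²h²/(8m_eL²), so E_1 = h²/(8m_eL²) = (6.63×10^-34)²/(8·9.11×10^-31·(2.87×10^-9 m)²) = 7.322×10^-21 J.
Then E_7 = 7²·E_1 = 49·7.322×10^-21 J = 3.588×10^-19 J.
Converting, E_7 = 3.588×10^-19 J / (1.60×10^-19 J/eV) = 2.24 eV.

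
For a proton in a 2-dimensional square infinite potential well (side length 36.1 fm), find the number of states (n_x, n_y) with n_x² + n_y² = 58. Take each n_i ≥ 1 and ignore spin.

The level has n_x² + n_y² = 58. The ordered positive-integer solutions are (3, 7), (7, 3).
That gives 2 states.

degeneracy = 2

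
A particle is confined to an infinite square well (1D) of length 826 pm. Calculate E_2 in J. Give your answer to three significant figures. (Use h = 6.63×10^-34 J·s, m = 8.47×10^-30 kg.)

E_2 = 3.80×10^-20 J

For an infinite well E_n = n²h²/(8mL²), so E_1 = h²/(8mL²) = (6.63×10^-34)²/(8·8.47×10^-30·(8.26×10^-10 m)²) = 9.508×10^-21 J.
Then E_2 = 2²·E_1 = 4·9.508×10^-21 J = 3.80×10^-20 J.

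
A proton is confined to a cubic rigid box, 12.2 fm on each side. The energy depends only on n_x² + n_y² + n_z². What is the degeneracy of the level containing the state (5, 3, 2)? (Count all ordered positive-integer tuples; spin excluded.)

degeneracy = 9

The level has n_x² + n_y² + n_z² = 38. The ordered positive-integer solutions are (1, 1, 6), (1, 6, 1), (2, 3, 5), (2, 5, 3), (3, 2, 5), (3, 5, 2), (5, 2, 3), (5, 3, 2), (6, 1, 1).
That gives 9 states.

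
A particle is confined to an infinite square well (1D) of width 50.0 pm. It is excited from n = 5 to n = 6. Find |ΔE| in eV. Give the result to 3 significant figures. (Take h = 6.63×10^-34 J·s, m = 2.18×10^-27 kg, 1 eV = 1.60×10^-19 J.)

|ΔE| = 0.693 eV

E_1 = h²/(8mL²) = 1.008×10^-20 J.
|ΔE| = |5² − 6²|·E_1 = 11·1.008×10^-20 J = 1.109×10^-19 J = 0.693 eV.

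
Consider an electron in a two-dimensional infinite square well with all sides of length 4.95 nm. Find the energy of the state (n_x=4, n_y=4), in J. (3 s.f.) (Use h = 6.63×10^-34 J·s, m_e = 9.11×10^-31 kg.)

For a 2D rectangular well E = (h²/8m_e)·Σ n_i²/L_i² = (6.63×10^-34)²/(8·9.11×10^-31) · [4²/(4.95 nm)² + 4²/(4.95 nm)²].
Evaluating gives E = 7.88×10^-20 J.

E = 7.88×10^-20 J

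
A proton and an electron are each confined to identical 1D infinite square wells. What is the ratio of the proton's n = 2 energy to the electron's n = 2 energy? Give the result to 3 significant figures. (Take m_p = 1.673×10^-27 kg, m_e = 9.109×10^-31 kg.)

5.44×10^-4

E_n ∝ 1/m at fixed n and L, so the ratio is m_e/m_p = 9.109×10^-31/1.673×10^-27 = 5.44×10^-4.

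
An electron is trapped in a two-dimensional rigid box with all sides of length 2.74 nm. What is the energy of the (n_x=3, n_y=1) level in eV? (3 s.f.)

For a 2D rectangular well E = (h²/8m_e)·Σ n_i²/L_i² = (6.626×10^-34)²/(8·9.109×10^-31) · [3²/(2.74 nm)² + 1²/(2.74 nm)²].
Evaluating gives E = 8.025×10^-20 J = 0.501 eV.

E = 0.501 eV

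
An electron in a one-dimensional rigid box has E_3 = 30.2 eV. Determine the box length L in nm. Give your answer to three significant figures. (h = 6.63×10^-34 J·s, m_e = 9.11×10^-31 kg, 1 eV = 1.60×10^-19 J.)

From E_n = n²h²/(8m_eL²), L = n·h/√(8m_eE_n).
E_3 = 30.2 eV = 4.832×10^-18 J, so L = 3·6.63×10^-34/√(8·9.11×10^-31·4.832×10^-18) = 3.35×10^-10 m = 0.335 nm.

L = 0.335 nm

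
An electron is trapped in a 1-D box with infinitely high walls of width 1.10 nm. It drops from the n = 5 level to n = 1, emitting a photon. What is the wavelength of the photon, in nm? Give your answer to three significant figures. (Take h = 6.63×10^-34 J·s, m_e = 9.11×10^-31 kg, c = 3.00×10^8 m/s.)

E_1 = h²/(8m_eL²) = 4.985×10^-20 J, so ΔE = (5² − 1²)E_1 = 1.196×10^-18 J.
λ = hc/ΔE = (6.63×10^-34·3.00×10^8)/1.196×10^-18 = 1.66×10^-7 m = 166 nm.

λ = 166 nm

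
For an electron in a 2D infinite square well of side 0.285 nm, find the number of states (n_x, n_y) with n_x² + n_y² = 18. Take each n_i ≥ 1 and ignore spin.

The level has n_x² + n_y² = 18. The ordered positive-integer solutions are (3, 3).
That gives 1 state.

degeneracy = 1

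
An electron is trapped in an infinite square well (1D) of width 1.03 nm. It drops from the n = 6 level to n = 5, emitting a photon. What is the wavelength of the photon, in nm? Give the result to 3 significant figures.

E_1 = h²/(8m_eL²) = 5.679×10^-20 J, so ΔE = (6² − 5²)E_1 = 6.247×10^-19 J.
λ = hc/ΔE = (6.626×10^-34·2.998×10^8)/6.247×10^-19 = 3.18×10^-7 m = 318 nm.

λ = 318 nm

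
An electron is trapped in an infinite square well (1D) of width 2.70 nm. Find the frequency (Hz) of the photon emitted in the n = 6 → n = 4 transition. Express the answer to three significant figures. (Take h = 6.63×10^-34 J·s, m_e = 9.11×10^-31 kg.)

E_1 = h²/(8m_eL²) = 8.274×10^-21 J and ΔE = (6² − 4²)E_1 = 1.655×10^-19 J.
f = ΔE/h = 1.655×10^-19/6.63×10^-34 = 2.50×10^14 Hz.

f = 2.50×10^14 Hz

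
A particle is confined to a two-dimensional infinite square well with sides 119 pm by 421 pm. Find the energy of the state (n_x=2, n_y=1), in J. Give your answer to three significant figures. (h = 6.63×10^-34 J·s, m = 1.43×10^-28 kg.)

E = 1.11×10^-19 J

For a 2D rectangular well E = (h²/8m)·Σ n_i²/L_i² = (6.63×10^-34)²/(8·1.43×10^-28) · [2²/(119 pm)² + 1²/(421 pm)²].
Evaluating gives E = 1.11×10^-19 J.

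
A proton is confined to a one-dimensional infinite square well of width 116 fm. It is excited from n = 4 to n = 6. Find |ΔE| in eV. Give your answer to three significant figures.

E_1 = h²/(8m_pL²) = 2.438×10^-15 J.
|ΔE| = |4² − 6²|·E_1 = 20·2.438×10^-15 J = 4.876×10^-14 J = 3.04×10^5 eV.

|ΔE| = 3.04×10^5 eV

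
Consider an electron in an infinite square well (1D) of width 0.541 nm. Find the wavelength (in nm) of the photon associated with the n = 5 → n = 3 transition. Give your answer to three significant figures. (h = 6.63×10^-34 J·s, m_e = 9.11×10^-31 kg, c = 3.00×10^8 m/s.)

λ = 60.3 nm

E_1 = h²/(8m_eL²) = 2.061×10^-19 J, so ΔE = (5² − 3²)E_1 = 3.298×10^-18 J.
λ = hc/ΔE = (6.63×10^-34·3.00×10^8)/3.298×10^-18 = 6.03×10^-8 m = 60.3 nm.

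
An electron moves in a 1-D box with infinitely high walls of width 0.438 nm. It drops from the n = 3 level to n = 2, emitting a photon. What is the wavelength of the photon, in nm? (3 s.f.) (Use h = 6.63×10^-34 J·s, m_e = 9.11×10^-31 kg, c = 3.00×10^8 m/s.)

E_1 = h²/(8m_eL²) = 3.144×10^-19 J, so ΔE = (3² − 2²)E_1 = 1.572×10^-18 J.
λ = hc/ΔE = (6.63×10^-34·3.00×10^8)/1.572×10^-18 = 1.27×10^-7 m = 127 nm.

λ = 127 nm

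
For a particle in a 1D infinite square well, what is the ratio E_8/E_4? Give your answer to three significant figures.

E_n ∝ n², so E_8/E_4 = 8²/4² = 64/16 = 4.00.

4.00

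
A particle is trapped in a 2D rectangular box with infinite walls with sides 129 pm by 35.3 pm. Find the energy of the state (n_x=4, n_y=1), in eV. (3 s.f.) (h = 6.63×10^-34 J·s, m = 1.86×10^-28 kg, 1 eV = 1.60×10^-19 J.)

E = 3.26 eV

For a 2D rectangular well E = (h²/8m)·Σ n_i²/L_i² = (6.63×10^-34)²/(8·1.86×10^-28) · [4²/(129 pm)² + 1²/(35.3 pm)²].
Evaluating gives E = 5.211×10^-19 J = 3.26 eV.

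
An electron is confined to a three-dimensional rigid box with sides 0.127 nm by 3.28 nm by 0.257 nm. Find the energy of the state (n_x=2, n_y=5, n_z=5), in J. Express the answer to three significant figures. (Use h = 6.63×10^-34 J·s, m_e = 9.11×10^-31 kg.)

For a 3D rectangular well E = (h²/8m_e)·Σ n_i²/L_i² = (6.63×10^-34)²/(8·9.11×10^-31) · [2²/(0.127 nm)² + 5²/(3.28 nm)² + 5²/(0.257 nm)²].
Evaluating gives E = 3.79×10^-17 J.

E = 3.79×10^-17 J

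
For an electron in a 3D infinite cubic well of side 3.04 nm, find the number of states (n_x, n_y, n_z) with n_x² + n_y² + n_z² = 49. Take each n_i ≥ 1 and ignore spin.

degeneracy = 6

The level has n_x² + n_y² + n_z² = 49. The ordered positive-integer solutions are (2, 3, 6), (2, 6, 3), (3, 2, 6), (3, 6, 2), (6, 2, 3), (6, 3, 2).
That gives 6 states.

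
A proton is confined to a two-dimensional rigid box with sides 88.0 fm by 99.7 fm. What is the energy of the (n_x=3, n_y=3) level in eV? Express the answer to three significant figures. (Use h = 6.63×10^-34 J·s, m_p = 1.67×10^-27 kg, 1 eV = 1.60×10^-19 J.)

E = 4.25×10^5 eV

For a 2D rectangular well E = (h²/8m_p)·Σ n_i²/L_i² = (6.63×10^-34)²/(8·1.67×10^-27) · [3²/(88.0 fm)² + 3²/(99.7 fm)²].
Evaluating gives E = 6.803×10^-14 J = 4.25×10^5 eV.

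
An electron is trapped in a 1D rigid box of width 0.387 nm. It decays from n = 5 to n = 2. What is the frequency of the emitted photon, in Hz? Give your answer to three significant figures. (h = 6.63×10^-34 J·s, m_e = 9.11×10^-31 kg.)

E_1 = h²/(8m_eL²) = 4.027×10^-19 J and ΔE = (5² − 2²)E_1 = 8.457×10^-18 J.
f = ΔE/h = 8.457×10^-18/6.63×10^-34 = 1.28×10^16 Hz.

f = 1.28×10^16 Hz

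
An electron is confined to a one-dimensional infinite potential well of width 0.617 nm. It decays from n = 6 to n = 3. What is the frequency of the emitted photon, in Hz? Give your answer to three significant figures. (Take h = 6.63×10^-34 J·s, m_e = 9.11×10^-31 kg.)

f = 6.45×10^15 Hz

E_1 = h²/(8m_eL²) = 1.584×10^-19 J and ΔE = (6² − 3²)E_1 = 4.277×10^-18 J.
f = ΔE/h = 4.277×10^-18/6.63×10^-34 = 6.45×10^15 Hz.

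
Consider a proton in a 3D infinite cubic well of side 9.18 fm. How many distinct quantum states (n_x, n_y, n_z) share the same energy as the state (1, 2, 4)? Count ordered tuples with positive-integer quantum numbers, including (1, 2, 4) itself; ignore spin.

The level has n_x² + n_y² + n_z² = 21. The ordered positive-integer solutions are (1, 2, 4), (1, 4, 2), (2, 1, 4), (2, 4, 1), (4, 1, 2), (4, 2, 1).
That gives 6 states.

degeneracy = 6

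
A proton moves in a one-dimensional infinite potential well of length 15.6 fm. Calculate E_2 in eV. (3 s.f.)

E_2 = 3.37×10^6 eV

For an infinite well E_n = n²h²/(8m_pL²), so E_1 = h²/(8m_pL²) = (6.626×10^-34)²/(8·1.673×10^-27·(1.56×10^-14 m)²) = 1.348×10^-13 J.
Then E_2 = 2²·E_1 = 4·1.348×10^-13 J = 5.392×10^-13 J.
Converting, E_2 = 5.392×10^-13 J / (1.602×10^-19 J/eV) = 3.37×10^6 eV.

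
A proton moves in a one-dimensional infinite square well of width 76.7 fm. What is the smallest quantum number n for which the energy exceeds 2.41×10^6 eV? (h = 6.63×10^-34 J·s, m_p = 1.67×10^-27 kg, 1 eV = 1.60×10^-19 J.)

E_1 = h²/(8m_pL²) = 5.593×10^-15 J = 3.496×10^4 eV.
Need n² > 2.41×10^6/3.496×10^4 = 68.94, i.e. n > 8.303.
The smallest integer satisfying this is n = 9.

n = 9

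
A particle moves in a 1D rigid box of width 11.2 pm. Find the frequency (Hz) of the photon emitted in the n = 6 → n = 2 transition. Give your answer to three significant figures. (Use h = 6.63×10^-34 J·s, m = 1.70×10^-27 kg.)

E_1 = h²/(8mL²) = 2.577×10^-19 J and ΔE = (6² − 2²)E_1 = 8.246×10^-18 J.
f = ΔE/h = 8.246×10^-18/6.63×10^-34 = 1.24×10^16 Hz.

f = 1.24×10^16 Hz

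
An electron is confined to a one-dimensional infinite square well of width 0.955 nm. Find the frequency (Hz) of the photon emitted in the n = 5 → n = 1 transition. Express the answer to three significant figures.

f = 2.39×10^15 Hz

E_1 = h²/(8m_eL²) = 6.606×10^-20 J and ΔE = (5² − 1²)E_1 = 1.585×10^-18 J.
f = ΔE/h = 1.585×10^-18/6.626×10^-34 = 2.39×10^15 Hz.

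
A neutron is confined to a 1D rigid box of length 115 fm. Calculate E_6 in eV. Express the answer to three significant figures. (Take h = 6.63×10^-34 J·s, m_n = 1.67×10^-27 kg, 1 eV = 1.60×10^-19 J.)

E_6 = 5.60×10^5 eV

For an infinite well E_n = n²h²/(8m_nL²), so E_1 = h²/(8m_nL²) = (6.63×10^-34)²/(8·1.67×10^-27·(1.15×10^-13 m)²) = 2.488×10^-15 J.
Then E_6 = 6²·E_1 = 36·2.488×10^-15 J = 8.957×10^-14 J.
Converting, E_6 = 8.957×10^-14 J / (1.60×10^-19 J/eV) = 5.60×10^5 eV.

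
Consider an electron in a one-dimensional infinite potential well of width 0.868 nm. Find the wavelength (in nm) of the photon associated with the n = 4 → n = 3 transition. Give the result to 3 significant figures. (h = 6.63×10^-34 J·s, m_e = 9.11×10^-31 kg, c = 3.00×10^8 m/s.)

E_1 = h²/(8m_eL²) = 8.005×10^-20 J, so ΔE = (4² − 3²)E_1 = 5.603×10^-19 J.
λ = hc/ΔE = (6.63×10^-34·3.00×10^8)/5.603×10^-19 = 3.55×10^-7 m = 355 nm.

λ = 355 nm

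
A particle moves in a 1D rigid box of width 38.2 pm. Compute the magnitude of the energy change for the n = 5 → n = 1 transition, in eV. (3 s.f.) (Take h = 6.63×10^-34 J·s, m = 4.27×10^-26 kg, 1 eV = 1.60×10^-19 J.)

|ΔE| = 0.132 eV

E_1 = h²/(8mL²) = 8.818×10^-22 J.
|ΔE| = |5² − 1²|·E_1 = 24·8.818×10^-22 J = 2.116×10^-20 J = 0.132 eV.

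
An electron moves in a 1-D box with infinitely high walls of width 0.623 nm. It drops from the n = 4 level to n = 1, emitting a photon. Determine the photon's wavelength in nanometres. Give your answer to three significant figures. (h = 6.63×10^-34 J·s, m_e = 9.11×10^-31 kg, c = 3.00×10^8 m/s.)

λ = 85.3 nm

E_1 = h²/(8m_eL²) = 1.554×10^-19 J, so ΔE = (4² − 1²)E_1 = 2.331×10^-18 J.
λ = hc/ΔE = (6.63×10^-34·3.00×10^8)/2.331×10^-18 = 8.53×10^-8 m = 85.3 nm.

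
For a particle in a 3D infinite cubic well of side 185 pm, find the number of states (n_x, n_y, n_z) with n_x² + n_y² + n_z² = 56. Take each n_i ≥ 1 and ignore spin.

The level has n_x² + n_y² + n_z² = 56. The ordered positive-integer solutions are (2, 4, 6), (2, 6, 4), (4, 2, 6), (4, 6, 2), (6, 2, 4), (6, 4, 2).
That gives 6 states.

degeneracy = 6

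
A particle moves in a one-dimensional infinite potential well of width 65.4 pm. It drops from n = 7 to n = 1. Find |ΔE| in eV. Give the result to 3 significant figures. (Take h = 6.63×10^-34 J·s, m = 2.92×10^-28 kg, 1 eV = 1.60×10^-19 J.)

E_1 = h²/(8mL²) = 4.399×10^-20 J.
|ΔE| = |7² − 1²|·E_1 = 48·4.399×10^-20 J = 2.112×10^-18 J = 13.2 eV.

|ΔE| = 13.2 eV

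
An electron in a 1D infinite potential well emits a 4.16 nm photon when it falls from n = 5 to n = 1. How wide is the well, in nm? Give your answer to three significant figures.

The photon carries ΔE = hc/λ = 6.626×10^-34·2.998×10^8/4.16×10^-9 m = 4.775×10^-17 J.
Since ΔE = (5² − 1²)E_1, E_1 = 1.990×10^-18 J, and L = h/√(8m_eE_1) = 1.74×10^-10 m = 0.174 nm.

L = 0.174 nm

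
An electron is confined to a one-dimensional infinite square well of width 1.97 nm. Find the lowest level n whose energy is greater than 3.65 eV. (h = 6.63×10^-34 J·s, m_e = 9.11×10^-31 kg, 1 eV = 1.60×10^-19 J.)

E_1 = h²/(8m_eL²) = 1.554×10^-20 J = 0.09713 eV.
Need n² > 3.65/0.09713 = 37.58, i.e. n > 6.130.
The smallest integer satisfying this is n = 7.

n = 7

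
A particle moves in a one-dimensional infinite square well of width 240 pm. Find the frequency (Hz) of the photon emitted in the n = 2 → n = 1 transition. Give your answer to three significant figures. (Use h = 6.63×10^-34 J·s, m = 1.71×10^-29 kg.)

E_1 = h²/(8mL²) = 5.579×10^-20 J and ΔE = (2² − 1²)E_1 = 1.674×10^-19 J.
f = ΔE/h = 1.674×10^-19/6.63×10^-34 = 2.52×10^14 Hz.

f = 2.52×10^14 Hz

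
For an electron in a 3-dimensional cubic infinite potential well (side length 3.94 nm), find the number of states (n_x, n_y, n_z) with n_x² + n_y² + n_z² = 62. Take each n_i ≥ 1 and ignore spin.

The level has n_x² + n_y² + n_z² = 62. The ordered positive-integer solutions are (1, 5, 6), (1, 6, 5), (2, 3, 7), (2, 7, 3), (3, 2, 7), (3, 7, 2), (5, 1, 6), (5, 6, 1), (6, 1, 5), (6, 5, 1), (7, 2, 3), (7, 3, 2).
That gives 12 states.

degeneracy = 12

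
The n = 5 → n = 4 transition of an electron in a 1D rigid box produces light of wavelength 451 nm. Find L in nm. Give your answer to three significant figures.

L = 1.11 nm

The photon carries ΔE = hc/λ = 6.626×10^-34·2.998×10^8/4.51×10^-7 m = 4.405×10^-19 J.
Since ΔE = (5² − 4²)E_1, E_1 = 4.894×10^-20 J, and L = h/√(8m_eE_1) = 1.11×10^-9 m = 1.11 nm.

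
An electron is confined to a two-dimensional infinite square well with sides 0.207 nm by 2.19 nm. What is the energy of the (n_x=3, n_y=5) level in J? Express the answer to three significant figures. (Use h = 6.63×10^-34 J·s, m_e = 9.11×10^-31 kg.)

E = 1.30×10^-17 J

For a 2D rectangular well E = (h²/8m_e)·Σ n_i²/L_i² = (6.63×10^-34)²/(8·9.11×10^-31) · [3²/(0.207 nm)² + 5²/(2.19 nm)²].
Evaluating gives E = 1.30×10^-17 J.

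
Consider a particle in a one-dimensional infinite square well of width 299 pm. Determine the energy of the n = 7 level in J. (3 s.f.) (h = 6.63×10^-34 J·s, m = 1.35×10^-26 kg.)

E_7 = 2.23×10^-21 J

For an infinite well E_n = n²h²/(8mL²), so E_1 = h²/(8mL²) = (6.63×10^-34)²/(8·1.35×10^-26·(2.99×10^-10 m)²) = 4.553×10^-23 J.
Then E_7 = 7²·E_1 = 49·4.553×10^-23 J = 2.23×10^-21 J.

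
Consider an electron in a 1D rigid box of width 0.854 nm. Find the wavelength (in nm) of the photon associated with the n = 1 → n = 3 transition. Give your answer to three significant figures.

λ = 301 nm

E_1 = h²/(8m_eL²) = 8.261×10^-20 J, so ΔE = (3² − 1²)E_1 = 6.609×10^-19 J.
λ = hc/ΔE = (6.626×10^-34·2.998×10^8)/6.609×10^-19 = 3.01×10^-7 m = 301 nm.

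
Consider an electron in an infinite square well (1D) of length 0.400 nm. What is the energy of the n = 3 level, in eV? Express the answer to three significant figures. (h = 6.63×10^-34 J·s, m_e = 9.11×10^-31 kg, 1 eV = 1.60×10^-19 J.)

For an infinite well E_n = n²h²/(8m_eL²), so E_1 = h²/(8m_eL²) = (6.63×10^-34)²/(8·9.11×10^-31·(4.00×10^-10 m)²) = 3.770×10^-19 J.
Then E_3 = 3²·E_1 = 9·3.770×10^-19 J = 3.393×10^-18 J.
Converting, E_3 = 3.393×10^-18 J / (1.60×10^-19 J/eV) = 21.2 eV.

E_3 = 21.2 eV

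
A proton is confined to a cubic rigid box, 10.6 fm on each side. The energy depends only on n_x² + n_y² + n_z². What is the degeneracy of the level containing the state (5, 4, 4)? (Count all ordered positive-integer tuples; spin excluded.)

The level has n_x² + n_y² + n_z² = 57. The ordered positive-integer solutions are (2, 2, 7), (2, 7, 2), (4, 4, 5), (4, 5, 4), (5, 4, 4), (7, 2, 2).
That gives 6 states.

degeneracy = 6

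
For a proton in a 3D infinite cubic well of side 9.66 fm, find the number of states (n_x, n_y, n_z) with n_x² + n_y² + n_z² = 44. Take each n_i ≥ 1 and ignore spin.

degeneracy = 3

The level has n_x² + n_y² + n_z² = 44. The ordered positive-integer solutions are (2, 2, 6), (2, 6, 2), (6, 2, 2).
That gives 3 states.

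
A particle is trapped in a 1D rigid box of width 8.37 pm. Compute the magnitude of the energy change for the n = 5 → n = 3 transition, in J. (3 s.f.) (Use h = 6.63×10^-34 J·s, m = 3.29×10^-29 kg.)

E_1 = h²/(8mL²) = 2.384×10^-17 J.
|ΔE| = |5² − 3²|·E_1 = 16·2.384×10^-17 J = 3.81×10^-16 J.

|ΔE| = 3.81×10^-16 J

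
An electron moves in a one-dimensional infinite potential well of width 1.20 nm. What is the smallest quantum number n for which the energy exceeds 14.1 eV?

E_1 = h²/(8m_eL²) = 4.184×10^-20 J = 0.2612 eV.
Need n² > 14.1/0.2612 = 53.98, i.e. n > 7.347.
The smallest integer satisfying this is n = 8.

n = 8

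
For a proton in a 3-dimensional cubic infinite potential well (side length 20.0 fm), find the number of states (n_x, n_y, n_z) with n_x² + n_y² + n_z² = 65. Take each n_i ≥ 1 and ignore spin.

degeneracy = 6

The level has n_x² + n_y² + n_z² = 65. The ordered positive-integer solutions are (2, 5, 6), (2, 6, 5), (5, 2, 6), (5, 6, 2), (6, 2, 5), (6, 5, 2).
That gives 6 states.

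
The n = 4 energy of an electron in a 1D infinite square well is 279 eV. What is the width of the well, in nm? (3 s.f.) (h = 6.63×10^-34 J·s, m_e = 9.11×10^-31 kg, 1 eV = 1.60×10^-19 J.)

From E_n = n²h²/(8m_eL²), L = n·h/√(8m_eE_n).
E_4 = 279 eV = 4.464×10^-17 J, so L = 4·6.63×10^-34/√(8·9.11×10^-31·4.464×10^-17) = 1.47×10^-10 m = 0.147 nm.

L = 0.147 nm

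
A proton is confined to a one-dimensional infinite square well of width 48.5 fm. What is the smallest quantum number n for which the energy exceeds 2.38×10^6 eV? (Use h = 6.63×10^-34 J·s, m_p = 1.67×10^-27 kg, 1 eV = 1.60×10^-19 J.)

E_1 = h²/(8m_pL²) = 1.399×10^-14 J = 8.744×10^4 eV.
Need n² > 2.38×10^6/8.744×10^4 = 27.22, i.e. n > 5.217.
The smallest integer satisfying this is n = 6.

n = 6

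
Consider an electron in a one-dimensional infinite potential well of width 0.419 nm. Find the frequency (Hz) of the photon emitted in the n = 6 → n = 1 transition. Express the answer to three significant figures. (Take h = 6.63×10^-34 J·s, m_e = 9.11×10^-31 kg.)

E_1 = h²/(8m_eL²) = 3.436×10^-19 J and ΔE = (6² − 1²)E_1 = 1.203×10^-17 J.
f = ΔE/h = 1.203×10^-17/6.63×10^-34 = 1.81×10^16 Hz.

f = 1.81×10^16 Hz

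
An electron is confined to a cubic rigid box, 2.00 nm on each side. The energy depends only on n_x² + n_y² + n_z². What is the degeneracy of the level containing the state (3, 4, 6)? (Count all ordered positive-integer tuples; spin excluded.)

degeneracy = 6

The level has n_x² + n_y² + n_z² = 61. The ordered positive-integer solutions are (3, 4, 6), (3, 6, 4), (4, 3, 6), (4, 6, 3), (6, 3, 4), (6, 4, 3).
That gives 6 states.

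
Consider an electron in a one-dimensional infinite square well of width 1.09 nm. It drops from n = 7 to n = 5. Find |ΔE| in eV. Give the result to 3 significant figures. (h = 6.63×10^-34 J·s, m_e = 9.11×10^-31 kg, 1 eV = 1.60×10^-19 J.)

|ΔE| = 7.61 eV

E_1 = h²/(8m_eL²) = 5.077×10^-20 J.
|ΔE| = |7² − 5²|·E_1 = 24·5.077×10^-20 J = 1.218×10^-18 J = 7.61 eV.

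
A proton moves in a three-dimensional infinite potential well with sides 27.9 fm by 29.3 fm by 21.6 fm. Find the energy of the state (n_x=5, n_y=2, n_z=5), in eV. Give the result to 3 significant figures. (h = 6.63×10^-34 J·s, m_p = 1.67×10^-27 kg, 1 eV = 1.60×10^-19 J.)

For a 3D rectangular well E = (h²/8m_p)·Σ n_i²/L_i² = (6.63×10^-34)²/(8·1.67×10^-27) · [5²/(27.9 fm)² + 2²/(29.3 fm)² + 5²/(21.6 fm)²].
Evaluating gives E = 2.973×10^-12 J = 1.86×10^7 eV.

E = 1.86×10^7 eV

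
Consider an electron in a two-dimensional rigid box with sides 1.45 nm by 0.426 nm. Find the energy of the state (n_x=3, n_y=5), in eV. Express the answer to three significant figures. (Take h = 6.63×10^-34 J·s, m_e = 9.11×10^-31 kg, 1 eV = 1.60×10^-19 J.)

For a 2D rectangular well E = (h²/8m_e)·Σ n_i²/L_i² = (6.63×10^-34)²/(8·9.11×10^-31) · [3²/(1.45 nm)² + 5²/(0.426 nm)²].
Evaluating gives E = 8.567×10^-18 J = 53.5 eV.

E = 53.5 eV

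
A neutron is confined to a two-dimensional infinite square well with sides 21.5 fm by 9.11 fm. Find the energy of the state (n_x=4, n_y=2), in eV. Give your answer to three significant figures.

For a 2D rectangular well E = (h²/8m_n)·Σ n_i²/L_i² = (6.626×10^-34)²/(8·1.675×10^-27) · [4²/(21.5 fm)² + 2²/(9.11 fm)²].
Evaluating gives E = 2.713×10^-12 J = 1.69×10^7 eV.

E = 1.69×10^7 eV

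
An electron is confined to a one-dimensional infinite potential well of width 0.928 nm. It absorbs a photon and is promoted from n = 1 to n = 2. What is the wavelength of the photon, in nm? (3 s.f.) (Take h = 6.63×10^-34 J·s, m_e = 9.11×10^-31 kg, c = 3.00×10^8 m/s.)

λ = 947 nm

E_1 = h²/(8m_eL²) = 7.004×10^-20 J, so ΔE = (2² − 1²)E_1 = 2.101×10^-19 J.
λ = hc/ΔE = (6.63×10^-34·3.00×10^8)/2.101×10^-19 = 9.47×10^-7 m = 947 nm.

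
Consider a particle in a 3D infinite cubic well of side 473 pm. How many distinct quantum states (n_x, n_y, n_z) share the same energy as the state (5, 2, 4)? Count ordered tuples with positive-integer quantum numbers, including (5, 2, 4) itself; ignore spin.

The level has n_x² + n_y² + n_z² = 45. The ordered positive-integer solutions are (2, 4, 5), (2, 5, 4), (4, 2, 5), (4, 5, 2), (5, 2, 4), (5, 4, 2).
That gives 6 states.

degeneracy = 6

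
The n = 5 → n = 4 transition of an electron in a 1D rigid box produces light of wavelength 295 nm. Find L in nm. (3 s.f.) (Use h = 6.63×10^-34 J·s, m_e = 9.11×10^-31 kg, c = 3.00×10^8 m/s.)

L = 0.897 nm

The photon carries ΔE = hc/λ = 6.63×10^-34·3.00×10^8/2.95×10^-7 m = 6.742×10^-19 J.
Since ΔE = (5² − 4²)E_1, E_1 = 7.491×10^-20 J, and L = h/√(8m_eE_1) = 8.97×10^-10 m = 0.897 nm.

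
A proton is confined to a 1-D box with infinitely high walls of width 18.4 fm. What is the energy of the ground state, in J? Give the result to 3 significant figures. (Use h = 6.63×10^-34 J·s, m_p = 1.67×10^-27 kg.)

E_1 = 9.72×10^-14 J

For an infinite well E_n = n²h²/(8m_pL²), so E_1 = h²/(8m_pL²) = (6.63×10^-34)²/(8·1.67×10^-27·(1.84×10^-14 m)²) = 9.718×10^-14 J.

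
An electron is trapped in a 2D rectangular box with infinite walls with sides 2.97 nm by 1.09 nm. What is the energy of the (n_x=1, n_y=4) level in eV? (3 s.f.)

E = 5.11 eV

For a 2D rectangular well E = (h²/8m_e)·Σ n_i²/L_i² = (6.626×10^-34)²/(8·9.109×10^-31) · [1²/(2.97 nm)² + 4²/(1.09 nm)²].
Evaluating gives E = 8.182×10^-19 J = 5.11 eV.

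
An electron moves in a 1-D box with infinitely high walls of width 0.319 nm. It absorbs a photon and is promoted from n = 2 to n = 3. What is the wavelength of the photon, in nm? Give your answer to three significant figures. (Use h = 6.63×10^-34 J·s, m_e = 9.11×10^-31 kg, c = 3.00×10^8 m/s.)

λ = 67.1 nm

E_1 = h²/(8m_eL²) = 5.927×10^-19 J, so ΔE = (3² − 2²)E_1 = 2.964×10^-18 J.
λ = hc/ΔE = (6.63×10^-34·3.00×10^8)/2.964×10^-18 = 6.71×10^-8 m = 67.1 nm.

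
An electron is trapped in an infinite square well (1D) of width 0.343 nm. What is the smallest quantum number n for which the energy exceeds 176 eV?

E_1 = h²/(8m_eL²) = 5.121×10^-19 J = 3.197 eV.
Need n² > 176/3.197 = 55.05, i.e. n > 7.420.
The smallest integer satisfying this is n = 8.

n = 8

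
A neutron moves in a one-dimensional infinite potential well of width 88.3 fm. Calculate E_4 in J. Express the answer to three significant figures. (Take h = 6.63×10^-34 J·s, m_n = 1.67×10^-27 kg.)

For an infinite well E_n = n²h²/(8m_nL²), so E_1 = h²/(8m_nL²) = (6.63×10^-34)²/(8·1.67×10^-27·(8.83×10^-14 m)²) = 4.220×10^-15 J.
Then E_4 = 4²·E_1 = 16·4.220×10^-15 J = 6.75×10^-14 J.

E_4 = 6.75×10^-14 J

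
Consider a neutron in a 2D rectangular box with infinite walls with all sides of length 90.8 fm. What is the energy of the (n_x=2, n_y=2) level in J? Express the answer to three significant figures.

E = 3.18×10^-14 J

For a 2D rectangular well E = (h²/8m_n)·Σ n_i²/L_i² = (6.626×10^-34)²/(8·1.675×10^-27) · [2²/(90.8 fm)² + 2²/(90.8 fm)²].
Evaluating gives E = 3.18×10^-14 J.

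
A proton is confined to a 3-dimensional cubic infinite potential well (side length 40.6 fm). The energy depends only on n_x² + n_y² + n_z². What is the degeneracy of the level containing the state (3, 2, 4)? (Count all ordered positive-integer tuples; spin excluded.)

degeneracy = 6

The level has n_x² + n_y² + n_z² = 29. The ordered positive-integer solutions are (2, 3, 4), (2, 4, 3), (3, 2, 4), (3, 4, 2), (4, 2, 3), (4, 3, 2).
That gives 6 states.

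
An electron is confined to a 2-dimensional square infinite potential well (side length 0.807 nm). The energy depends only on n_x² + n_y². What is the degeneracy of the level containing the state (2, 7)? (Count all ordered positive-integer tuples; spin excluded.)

The level has n_x² + n_y² = 53. The ordered positive-integer solutions are (2, 7), (7, 2).
That gives 2 states.

degeneracy = 2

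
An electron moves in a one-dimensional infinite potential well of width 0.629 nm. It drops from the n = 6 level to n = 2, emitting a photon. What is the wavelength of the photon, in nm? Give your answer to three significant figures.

λ = 40.8 nm

E_1 = h²/(8m_eL²) = 1.523×10^-19 J, so ΔE = (6² − 2²)E_1 = 4.874×10^-18 J.
λ = hc/ΔE = (6.626×10^-34·2.998×10^8)/4.874×10^-18 = 4.08×10^-8 m = 40.8 nm.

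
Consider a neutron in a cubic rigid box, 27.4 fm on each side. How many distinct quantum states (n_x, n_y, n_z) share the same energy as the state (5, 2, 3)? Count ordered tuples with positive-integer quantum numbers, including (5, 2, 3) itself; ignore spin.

The level has n_x² + n_y² + n_z² = 38. The ordered positive-integer solutions are (1, 1, 6), (1, 6, 1), (2, 3, 5), (2, 5, 3), (3, 2, 5), (3, 5, 2), (5, 2, 3), (5, 3, 2), (6, 1, 1).
That gives 9 states.

degeneracy = 9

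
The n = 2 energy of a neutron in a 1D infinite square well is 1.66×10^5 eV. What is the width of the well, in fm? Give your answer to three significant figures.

L = 70.2 fm

From E_n = n²h²/(8m_nL²), L = n·h/√(8m_nE_n).
E_2 = 1.66×10^5 eV = 2.659×10^-14 J, so L = 2·6.626×10^-34/√(8·1.675×10^-27·2.659×10^-14) = 7.02×10^-14 m = 70.2 fm.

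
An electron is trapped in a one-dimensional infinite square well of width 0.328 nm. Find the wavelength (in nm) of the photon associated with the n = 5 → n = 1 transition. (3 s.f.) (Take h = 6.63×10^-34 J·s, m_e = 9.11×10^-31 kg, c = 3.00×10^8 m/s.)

E_1 = h²/(8m_eL²) = 5.606×10^-19 J, so ΔE = (5² − 1²)E_1 = 1.345×10^-17 J.
λ = hc/ΔE = (6.63×10^-34·3.00×10^8)/1.345×10^-17 = 1.48×10^-8 m = 14.8 nm.

λ = 14.8 nm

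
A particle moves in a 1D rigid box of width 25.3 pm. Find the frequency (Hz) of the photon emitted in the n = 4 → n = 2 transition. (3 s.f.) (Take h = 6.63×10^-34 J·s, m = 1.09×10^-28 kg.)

E_1 = h²/(8mL²) = 7.875×10^-19 J and ΔE = (4² − 2²)E_1 = 9.450×10^-18 J.
f = ΔE/h = 9.450×10^-18/6.63×10^-34 = 1.43×10^16 Hz.

f = 1.43×10^16 Hz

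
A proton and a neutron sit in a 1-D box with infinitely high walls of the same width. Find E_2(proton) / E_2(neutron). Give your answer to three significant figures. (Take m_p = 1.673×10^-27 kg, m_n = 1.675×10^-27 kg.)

1.00

E_n ∝ 1/m at fixed n and L, so the ratio is m_n/m_p = 1.675×10^-27/1.673×10^-27 = 1.00.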